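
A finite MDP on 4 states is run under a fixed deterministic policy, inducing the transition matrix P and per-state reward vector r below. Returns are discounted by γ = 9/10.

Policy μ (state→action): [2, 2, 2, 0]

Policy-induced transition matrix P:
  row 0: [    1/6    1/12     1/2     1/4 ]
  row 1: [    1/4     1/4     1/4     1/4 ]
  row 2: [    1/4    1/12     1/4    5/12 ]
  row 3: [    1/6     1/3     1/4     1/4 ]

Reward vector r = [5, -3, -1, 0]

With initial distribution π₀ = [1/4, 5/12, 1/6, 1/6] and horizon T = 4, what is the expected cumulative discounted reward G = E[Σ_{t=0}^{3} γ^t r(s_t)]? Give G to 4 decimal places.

G = 0.2666

t=0: π = [0.2500, 0.4167, 0.1667, 0.1667], E[r] = -0.1667, γ^t·E[r] = -0.166667, running G = -0.166667
t=1: π = [0.2153, 0.1944, 0.3125, 0.2778], E[r] = 0.1806, γ^t·E[r] = 0.162500, running G = -0.004167
t=2: π = [0.2089, 0.1852, 0.3038, 0.3021], E[r] = 0.1852, γ^t·E[r] = 0.150000, running G = 0.145833
t=3: π = [0.2074, 0.1897, 0.3022, 0.3006], E[r] = 0.1657, γ^t·E[r] = 0.120797, running G = 0.266630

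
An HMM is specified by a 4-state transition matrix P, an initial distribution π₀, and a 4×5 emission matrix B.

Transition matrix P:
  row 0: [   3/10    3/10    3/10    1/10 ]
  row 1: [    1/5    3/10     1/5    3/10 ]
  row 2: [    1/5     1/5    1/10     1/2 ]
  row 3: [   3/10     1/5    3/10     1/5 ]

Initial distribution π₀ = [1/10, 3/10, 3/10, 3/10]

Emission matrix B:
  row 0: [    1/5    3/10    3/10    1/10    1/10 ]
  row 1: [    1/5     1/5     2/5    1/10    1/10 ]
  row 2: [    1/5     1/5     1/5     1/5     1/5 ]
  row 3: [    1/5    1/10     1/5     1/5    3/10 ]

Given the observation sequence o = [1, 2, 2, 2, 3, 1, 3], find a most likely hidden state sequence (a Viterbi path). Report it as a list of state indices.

path = [1, 1, 1, 1, 3, 2, 3]

t=0: δ = [3.000e-02, 6.000e-02, 6.000e-02, 3.000e-02]  (obs o_0=1)
t=1: δ = [3.600e-03, 7.200e-03, 2.400e-03, 6.000e-03]  ψ = [1, 1, 1, 2]  (obs o_1=2)
t=2: δ = [5.400e-04, 8.640e-04, 3.600e-04, 4.320e-04]  ψ = [3, 1, 3, 1]  (obs o_2=2)
t=3: δ = [5.184e-05, 1.037e-04, 3.456e-05, 5.184e-05]  ψ = [1, 1, 1, 1]  (obs o_3=2)
t=4: δ = [2.074e-06, 3.110e-06, 4.147e-06, 6.221e-06]  ψ = [1, 1, 1, 1]  (obs o_4=3)
t=5: δ = [5.599e-07, 2.488e-07, 3.732e-07, 2.074e-07]  ψ = [3, 3, 3, 2]  (obs o_5=1)
t=6: δ = [1.680e-08, 1.680e-08, 3.359e-08, 3.732e-08]  ψ = [0, 0, 0, 2]  (obs o_6=3)
backtrack: best end state = 3; path = [1, 1, 1, 1, 3, 2, 3]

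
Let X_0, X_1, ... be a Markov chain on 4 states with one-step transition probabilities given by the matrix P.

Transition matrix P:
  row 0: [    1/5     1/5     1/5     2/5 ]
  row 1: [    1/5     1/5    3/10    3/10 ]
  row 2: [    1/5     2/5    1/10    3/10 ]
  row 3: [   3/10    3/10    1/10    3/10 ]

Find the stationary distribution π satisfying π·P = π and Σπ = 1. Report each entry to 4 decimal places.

Balance equations π_j = Σ_i π_i·P[i][j]:
  π_0 = 1/5·π_0 + 1/5·π_1 + 1/5·π_2 + 3/10·π_3
  π_1 = 1/5·π_0 + 1/5·π_1 + 2/5·π_2 + 3/10·π_3
  π_2 = 1/5·π_0 + 3/10·π_1 + 1/10·π_2 + 1/10·π_3
  normalize: π_0 + π_1 + π_2 + π_3 = 1
Solving the linear system gives exactly π = [23/99, 53/198, 35/198, 32/99].

π = [0.2323, 0.2677, 0.1768, 0.3232]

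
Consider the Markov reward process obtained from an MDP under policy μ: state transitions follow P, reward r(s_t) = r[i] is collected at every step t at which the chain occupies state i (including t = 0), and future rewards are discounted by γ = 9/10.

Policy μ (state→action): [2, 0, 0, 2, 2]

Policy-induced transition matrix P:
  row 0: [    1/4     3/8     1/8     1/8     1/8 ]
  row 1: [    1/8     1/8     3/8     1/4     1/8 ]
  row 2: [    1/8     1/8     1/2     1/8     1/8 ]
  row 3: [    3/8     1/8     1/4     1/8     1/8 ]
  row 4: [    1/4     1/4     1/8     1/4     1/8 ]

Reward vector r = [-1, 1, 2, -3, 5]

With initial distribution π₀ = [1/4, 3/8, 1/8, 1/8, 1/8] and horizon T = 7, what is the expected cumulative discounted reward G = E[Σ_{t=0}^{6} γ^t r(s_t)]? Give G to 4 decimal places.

G = 3.6072

t=0: π = [0.2500, 0.3750, 0.1250, 0.1250, 0.1250], E[r] = 0.6250, γ^t·E[r] = 0.625000, running G = 0.625000
t=1: π = [0.2031, 0.2031, 0.2813, 0.1875, 0.1250], E[r] = 0.6250, γ^t·E[r] = 0.562500, running G = 1.187500
t=2: π = [0.2129, 0.1914, 0.3047, 0.1660, 0.1250], E[r] = 0.7148, γ^t·E[r] = 0.579023, running G = 1.766523
t=3: π = [0.2087, 0.1938, 0.3079, 0.1646, 0.1250], E[r] = 0.7322, γ^t·E[r] = 0.533758, running G = 2.300281
t=4: π = [0.2079, 0.1928, 0.3095, 0.1649, 0.1250], E[r] = 0.7343, γ^t·E[r] = 0.481803, running G = 2.782084
t=5: π = [0.2078, 0.1926, 0.3099, 0.1647, 0.1250], E[r] = 0.7353, γ^t·E[r] = 0.434197, running G = 3.216282
t=6: π = [0.2078, 0.1926, 0.3099, 0.1647, 0.1250], E[r] = 0.7356, γ^t·E[r] = 0.390914, running G = 3.607196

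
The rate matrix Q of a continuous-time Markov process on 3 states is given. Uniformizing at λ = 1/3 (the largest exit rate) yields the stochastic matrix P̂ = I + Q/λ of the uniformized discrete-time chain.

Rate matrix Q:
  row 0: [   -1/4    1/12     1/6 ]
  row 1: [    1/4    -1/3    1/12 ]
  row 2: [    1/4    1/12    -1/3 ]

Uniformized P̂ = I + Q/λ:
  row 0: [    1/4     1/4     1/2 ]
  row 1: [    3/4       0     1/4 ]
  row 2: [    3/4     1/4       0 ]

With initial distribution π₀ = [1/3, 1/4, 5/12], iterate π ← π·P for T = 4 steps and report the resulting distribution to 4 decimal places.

π = [0.4896, 0.2002, 0.3102]

t=0: π = [0.3333, 0.2500, 0.4167]
t=1: π = [0.5833, 0.1875, 0.2292]
t=2: π = [0.4583, 0.2031, 0.3385]
t=3: π = [0.5208, 0.1992, 0.2799]
t=4: π = [0.4896, 0.2002, 0.3102]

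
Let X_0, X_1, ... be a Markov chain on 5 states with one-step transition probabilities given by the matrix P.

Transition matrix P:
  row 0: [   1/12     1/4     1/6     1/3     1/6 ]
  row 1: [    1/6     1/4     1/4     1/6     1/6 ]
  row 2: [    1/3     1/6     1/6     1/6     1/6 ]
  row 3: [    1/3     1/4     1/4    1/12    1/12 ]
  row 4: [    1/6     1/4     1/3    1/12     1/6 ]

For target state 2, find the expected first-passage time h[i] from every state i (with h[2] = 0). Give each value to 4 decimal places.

First-step conditioning: h[2] = 0; for i ≠ 2, h[i] = 1 + Σ_k P[i][k]·h[k].
  h[0] = 1 + 1/12·h[0] + 1/4·h[1] + 1/3·h[3] + 1/6·h[4]
  h[1] = 1 + 1/6·h[0] + 1/4·h[1] + 1/6·h[3] + 1/6·h[4]
  h[3] = 1 + 1/3·h[0] + 1/4·h[1] + 1/12·h[3] + 1/12·h[4]
  h[4] = 1 + 1/6·h[0] + 1/4·h[1] + 1/12·h[3] + 1/6·h[4]
Solving the 4×4 linear system over states ≠ 2 gives exactly h = [8496/1949, 7868/1949, 0, 8016/1949, 7200/1949] (h[2] = 0 is the target).

h = [4.3592, 4.0369, 0.0000, 4.1129, 3.6942]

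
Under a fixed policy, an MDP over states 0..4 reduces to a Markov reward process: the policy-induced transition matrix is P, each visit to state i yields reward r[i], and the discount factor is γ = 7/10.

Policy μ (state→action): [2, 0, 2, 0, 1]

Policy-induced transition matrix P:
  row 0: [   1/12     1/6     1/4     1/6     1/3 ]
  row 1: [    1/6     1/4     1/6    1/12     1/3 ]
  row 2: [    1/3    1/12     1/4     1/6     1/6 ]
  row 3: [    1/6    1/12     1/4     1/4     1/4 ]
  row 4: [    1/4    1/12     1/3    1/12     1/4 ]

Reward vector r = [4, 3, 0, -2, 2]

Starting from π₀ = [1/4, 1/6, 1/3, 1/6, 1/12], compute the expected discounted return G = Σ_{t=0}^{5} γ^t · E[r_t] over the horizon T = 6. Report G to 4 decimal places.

G = 4.1120

t=0: π = [0.2500, 0.1667, 0.3333, 0.1667, 0.0833], E[r] = 1.3333, γ^t·E[r] = 1.333333, running G = 1.333333
t=1: π = [0.2083, 0.1319, 0.2431, 0.1597, 0.2569], E[r] = 1.4236, γ^t·E[r] = 0.996528, running G = 2.329861
t=2: π = [0.2112, 0.1227, 0.2604, 0.1476, 0.2581], E[r] = 1.4340, γ^t·E[r] = 0.702674, running G = 3.032535
t=3: π = [0.2140, 0.1214, 0.2613, 0.1472, 0.2561], E[r] = 1.4378, γ^t·E[r] = 0.493178, running G = 3.525713
t=4: π = [0.2137, 0.1214, 0.2612, 0.1475, 0.2562], E[r] = 1.4365, γ^t·E[r] = 0.344900, running G = 3.870613
t=5: π = [0.2137, 0.1214, 0.2612, 0.1475, 0.2562], E[r] = 1.4364, γ^t·E[r] = 0.241420, running G = 4.112033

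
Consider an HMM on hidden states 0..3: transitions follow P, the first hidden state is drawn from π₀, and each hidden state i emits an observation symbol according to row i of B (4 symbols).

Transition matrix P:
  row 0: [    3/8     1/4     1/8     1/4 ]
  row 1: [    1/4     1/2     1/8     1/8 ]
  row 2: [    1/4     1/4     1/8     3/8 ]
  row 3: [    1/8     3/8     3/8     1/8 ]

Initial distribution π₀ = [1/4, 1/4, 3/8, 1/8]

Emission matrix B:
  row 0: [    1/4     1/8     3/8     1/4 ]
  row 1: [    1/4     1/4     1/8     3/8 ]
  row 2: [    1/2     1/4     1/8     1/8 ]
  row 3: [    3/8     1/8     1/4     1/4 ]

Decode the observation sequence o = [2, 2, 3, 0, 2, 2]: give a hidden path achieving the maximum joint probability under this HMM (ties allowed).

path = [0, 0, 0, 0, 0, 0]

t=0: δ = [9.375e-02, 3.125e-02, 4.688e-02, 3.125e-02]  (obs o_0=2)
t=1: δ = [1.318e-02, 2.930e-03, 1.465e-03, 5.859e-03]  ψ = [0, 0, 0, 0]  (obs o_1=2)
t=2: δ = [1.236e-03, 1.236e-03, 2.747e-04, 8.240e-04]  ψ = [0, 0, 3, 0]  (obs o_2=3)
t=3: δ = [1.159e-04, 1.545e-04, 1.545e-04, 1.159e-04]  ψ = [0, 1, 3, 0]  (obs o_3=0)
t=4: δ = [1.629e-05, 9.656e-06, 5.431e-06, 1.448e-05]  ψ = [0, 1, 3, 2]  (obs o_4=2)
t=5: δ = [2.291e-06, 6.789e-07, 6.789e-07, 1.018e-06]  ψ = [0, 3, 3, 0]  (obs o_5=2)
backtrack: best end state = 0; path = [0, 0, 0, 0, 0, 0]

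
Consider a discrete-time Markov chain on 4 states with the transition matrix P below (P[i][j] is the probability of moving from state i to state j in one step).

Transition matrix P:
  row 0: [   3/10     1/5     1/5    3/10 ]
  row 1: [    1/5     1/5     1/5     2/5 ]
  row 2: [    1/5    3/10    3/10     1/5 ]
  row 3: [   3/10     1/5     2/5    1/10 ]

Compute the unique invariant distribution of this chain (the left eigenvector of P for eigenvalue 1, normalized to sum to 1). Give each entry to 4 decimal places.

π = [0.2495, 0.2277, 0.2769, 0.2459]

Balance equations π_j = Σ_i π_i·P[i][j]:
  π_0 = 3/10·π_0 + 1/5·π_1 + 1/5·π_2 + 3/10·π_3
  π_1 = 1/5·π_0 + 1/5·π_1 + 3/10·π_2 + 1/5·π_3
  π_2 = 1/5·π_0 + 1/5·π_1 + 3/10·π_2 + 2/5·π_3
  normalize: π_0 + π_1 + π_2 + π_3 = 1
Solving the linear system gives exactly π = [137/549, 125/549, 152/549, 15/61].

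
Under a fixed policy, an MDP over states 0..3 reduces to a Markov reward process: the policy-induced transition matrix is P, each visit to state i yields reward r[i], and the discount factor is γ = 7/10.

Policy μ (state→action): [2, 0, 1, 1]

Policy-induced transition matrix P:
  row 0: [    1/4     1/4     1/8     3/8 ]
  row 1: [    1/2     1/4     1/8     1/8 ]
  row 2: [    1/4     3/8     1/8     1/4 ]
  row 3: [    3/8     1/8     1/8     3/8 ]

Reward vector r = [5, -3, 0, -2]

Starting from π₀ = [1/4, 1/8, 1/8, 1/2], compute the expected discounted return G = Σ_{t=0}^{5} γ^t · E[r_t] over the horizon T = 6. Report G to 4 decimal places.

t=0: π = [0.2500, 0.1250, 0.1250, 0.5000], E[r] = -0.1250, γ^t·E[r] = -0.125000, running G = -0.125000
t=1: π = [0.3438, 0.2031, 0.1250, 0.3281], E[r] = 0.4531, γ^t·E[r] = 0.317188, running G = 0.192188
t=2: π = [0.3418, 0.2246, 0.1250, 0.3086], E[r] = 0.4180, γ^t·E[r] = 0.204805, running G = 0.396992
t=3: π = [0.3447, 0.2271, 0.1250, 0.3032], E[r] = 0.4360, γ^t·E[r] = 0.149560, running G = 0.546552
t=4: π = [0.3447, 0.2277, 0.1250, 0.3026], E[r] = 0.4349, γ^t·E[r] = 0.104428, running G = 0.650981
t=5: π = [0.3448, 0.2278, 0.1250, 0.3024], E[r] = 0.4355, γ^t·E[r] = 0.073195, running G = 0.724175

G = 0.7242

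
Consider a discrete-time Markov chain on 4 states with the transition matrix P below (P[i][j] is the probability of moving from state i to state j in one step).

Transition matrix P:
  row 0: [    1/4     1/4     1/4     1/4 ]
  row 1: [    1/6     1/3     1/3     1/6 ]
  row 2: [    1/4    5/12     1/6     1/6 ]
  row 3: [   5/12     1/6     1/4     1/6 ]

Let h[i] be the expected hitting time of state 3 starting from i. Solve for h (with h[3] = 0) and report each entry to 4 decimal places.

First-step conditioning: h[3] = 0; for i ≠ 3, h[i] = 1 + Σ_k P[i][k]·h[k].
  h[0] = 1 + 1/4·h[0] + 1/4·h[1] + 1/4·h[2]
  h[1] = 1 + 1/6·h[0] + 1/3·h[1] + 1/3·h[2]
  h[2] = 1 + 1/4·h[0] + 5/12·h[1] + 1/6·h[2]
Solving the 3×3 linear system over states ≠ 3 gives exactly h = [94/19, 310/57, 308/57, 0] (h[3] = 0 is the target).

h = [4.9474, 5.4386, 5.4035, 0.0000]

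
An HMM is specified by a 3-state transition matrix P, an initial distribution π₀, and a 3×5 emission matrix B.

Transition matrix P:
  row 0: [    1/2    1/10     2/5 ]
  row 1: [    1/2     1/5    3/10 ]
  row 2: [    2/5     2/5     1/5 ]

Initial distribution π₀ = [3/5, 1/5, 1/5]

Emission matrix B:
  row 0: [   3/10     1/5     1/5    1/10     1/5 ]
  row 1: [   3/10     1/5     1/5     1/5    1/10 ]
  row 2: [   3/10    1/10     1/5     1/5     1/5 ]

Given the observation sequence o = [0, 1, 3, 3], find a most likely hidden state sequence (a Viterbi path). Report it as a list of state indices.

path = [0, 0, 2, 1]

t=0: δ = [1.800e-01, 6.000e-02, 6.000e-02]  (obs o_0=0)
t=1: δ = [1.800e-02, 4.800e-03, 7.200e-03]  ψ = [0, 2, 0]  (obs o_1=1)
t=2: δ = [9.000e-04, 5.760e-04, 1.440e-03]  ψ = [0, 2, 0]  (obs o_2=3)
t=3: δ = [5.760e-05, 1.152e-04, 7.200e-05]  ψ = [2, 2, 0]  (obs o_3=3)
backtrack: best end state = 1; path = [0, 0, 2, 1]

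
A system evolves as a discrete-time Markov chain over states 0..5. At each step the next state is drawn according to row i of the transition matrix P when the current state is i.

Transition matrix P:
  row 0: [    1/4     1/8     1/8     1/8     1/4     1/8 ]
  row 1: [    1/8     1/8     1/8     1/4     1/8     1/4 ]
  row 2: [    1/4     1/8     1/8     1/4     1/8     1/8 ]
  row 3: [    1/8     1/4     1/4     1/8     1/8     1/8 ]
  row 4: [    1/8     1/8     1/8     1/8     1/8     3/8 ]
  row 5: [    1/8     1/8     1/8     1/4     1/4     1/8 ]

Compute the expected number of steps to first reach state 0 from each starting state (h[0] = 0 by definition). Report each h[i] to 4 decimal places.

h = [0.0000, 6.9523, 6.0831, 6.8556, 6.9646, 6.9537]

First-step conditioning: h[0] = 0; for i ≠ 0, h[i] = 1 + Σ_k P[i][k]·h[k].
  h[1] = 1 + 1/8·h[1] + 1/8·h[2] + 1/4·h[3] + 1/8·h[4] + 1/4·h[5]
  h[2] = 1 + 1/8·h[1] + 1/8·h[2] + 1/4·h[3] + 1/8·h[4] + 1/8·h[5]
  h[3] = 1 + 1/4·h[1] + 1/4·h[2] + 1/8·h[3] + 1/8·h[4] + 1/8·h[5]
  h[4] = 1 + 1/8·h[1] + 1/8·h[2] + 1/8·h[3] + 1/8·h[4] + 3/8·h[5]
  h[5] = 1 + 1/8·h[1] + 1/8·h[2] + 1/4·h[3] + 1/4·h[4] + 1/8·h[5]
Solving the 5×5 linear system over states ≠ 0 gives exactly h = [0, 5103/734, 4465/734, 2516/367, 2556/367, 2552/367] (h[0] = 0 is the target).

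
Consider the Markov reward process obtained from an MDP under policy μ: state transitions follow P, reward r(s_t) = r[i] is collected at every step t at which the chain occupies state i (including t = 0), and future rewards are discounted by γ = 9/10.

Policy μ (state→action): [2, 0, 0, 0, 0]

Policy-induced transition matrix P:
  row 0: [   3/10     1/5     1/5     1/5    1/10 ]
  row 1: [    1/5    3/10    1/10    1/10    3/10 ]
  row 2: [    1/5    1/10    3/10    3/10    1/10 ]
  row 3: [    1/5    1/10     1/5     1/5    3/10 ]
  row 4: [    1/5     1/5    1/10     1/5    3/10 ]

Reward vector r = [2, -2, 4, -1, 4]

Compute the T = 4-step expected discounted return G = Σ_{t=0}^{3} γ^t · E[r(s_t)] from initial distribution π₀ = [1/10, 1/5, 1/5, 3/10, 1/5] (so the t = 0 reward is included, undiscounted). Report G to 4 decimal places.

G = 4.7781

t=0: π = [0.1000, 0.2000, 0.2000, 0.3000, 0.2000], E[r] = 1.1000, γ^t·E[r] = 1.100000, running G = 1.100000
t=1: π = [0.2100, 0.1700, 0.1800, 0.2000, 0.2400], E[r] = 1.5600, γ^t·E[r] = 1.404000, running G = 2.504000
t=2: π = [0.2210, 0.1790, 0.1770, 0.2010, 0.2220], E[r] = 1.4790, γ^t·E[r] = 1.197990, running G = 3.701990
t=3: π = [0.2221, 0.1801, 0.1776, 0.1998, 0.2204], E[r] = 1.4762, γ^t·E[r] = 1.076150, running G = 4.778140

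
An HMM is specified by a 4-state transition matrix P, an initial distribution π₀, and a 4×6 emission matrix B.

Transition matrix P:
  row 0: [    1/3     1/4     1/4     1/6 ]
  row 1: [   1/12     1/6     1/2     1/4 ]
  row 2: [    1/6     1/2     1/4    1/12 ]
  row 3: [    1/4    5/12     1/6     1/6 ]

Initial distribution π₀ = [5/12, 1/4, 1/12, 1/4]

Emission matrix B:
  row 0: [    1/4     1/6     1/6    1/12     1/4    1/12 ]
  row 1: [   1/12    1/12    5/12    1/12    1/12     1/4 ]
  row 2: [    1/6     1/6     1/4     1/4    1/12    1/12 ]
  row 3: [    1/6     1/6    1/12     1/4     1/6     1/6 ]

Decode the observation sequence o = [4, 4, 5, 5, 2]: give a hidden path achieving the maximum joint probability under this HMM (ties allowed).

t=0: δ = [1.042e-01, 2.083e-02, 6.944e-03, 4.167e-02]  (obs o_0=4)
t=1: δ = [8.681e-03, 2.170e-03, 2.170e-03, 2.894e-03]  ψ = [0, 0, 0, 0]  (obs o_1=4)
t=2: δ = [2.411e-04, 5.425e-04, 1.808e-04, 2.411e-04]  ψ = [0, 0, 0, 0]  (obs o_2=5)
t=3: δ = [6.698e-06, 2.512e-05, 2.261e-05, 2.261e-05]  ψ = [0, 3, 1, 1]  (obs o_3=5)
t=4: δ = [9.419e-07, 4.710e-06, 3.140e-06, 5.233e-07]  ψ = [3, 2, 1, 1]  (obs o_4=2)
backtrack: best end state = 1; path = [0, 0, 1, 2, 1]

path = [0, 0, 1, 2, 1]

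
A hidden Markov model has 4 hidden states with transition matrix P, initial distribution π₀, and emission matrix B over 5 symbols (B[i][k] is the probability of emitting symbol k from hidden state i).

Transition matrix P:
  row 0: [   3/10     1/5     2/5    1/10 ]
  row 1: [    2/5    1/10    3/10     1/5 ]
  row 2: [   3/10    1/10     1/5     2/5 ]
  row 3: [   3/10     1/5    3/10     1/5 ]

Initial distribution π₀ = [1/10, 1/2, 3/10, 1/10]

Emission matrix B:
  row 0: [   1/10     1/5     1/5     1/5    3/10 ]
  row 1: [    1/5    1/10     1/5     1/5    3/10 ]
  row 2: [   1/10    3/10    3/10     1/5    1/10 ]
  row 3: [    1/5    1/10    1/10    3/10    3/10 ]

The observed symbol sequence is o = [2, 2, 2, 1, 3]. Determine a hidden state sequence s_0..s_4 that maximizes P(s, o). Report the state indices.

path = [1, 2, 0, 2, 3]

t=0: δ = [2.000e-02, 1.000e-01, 9.000e-02, 1.000e-02]  (obs o_0=2)
t=1: δ = [8.000e-03, 2.000e-03, 9.000e-03, 3.600e-03]  ψ = [1, 1, 1, 2]  (obs o_1=2)
t=2: δ = [5.400e-04, 3.200e-04, 9.600e-04, 3.600e-04]  ψ = [2, 0, 0, 2]  (obs o_2=2)
t=3: δ = [5.760e-05, 1.080e-05, 6.480e-05, 3.840e-05]  ψ = [2, 0, 0, 2]  (obs o_3=1)
t=4: δ = [3.888e-06, 2.304e-06, 4.608e-06, 7.776e-06]  ψ = [2, 0, 0, 2]  (obs o_4=3)
backtrack: best end state = 3; path = [1, 2, 0, 2, 3]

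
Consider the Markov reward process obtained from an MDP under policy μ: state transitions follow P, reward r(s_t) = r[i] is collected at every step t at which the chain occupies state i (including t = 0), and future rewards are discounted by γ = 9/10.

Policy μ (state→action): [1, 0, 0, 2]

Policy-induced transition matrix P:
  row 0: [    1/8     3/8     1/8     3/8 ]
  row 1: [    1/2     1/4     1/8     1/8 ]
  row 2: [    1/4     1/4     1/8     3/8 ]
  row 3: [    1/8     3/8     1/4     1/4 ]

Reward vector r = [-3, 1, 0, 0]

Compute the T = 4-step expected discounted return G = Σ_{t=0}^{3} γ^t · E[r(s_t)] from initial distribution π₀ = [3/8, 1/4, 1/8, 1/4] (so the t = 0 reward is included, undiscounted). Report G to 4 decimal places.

G = -1.9529

t=0: π = [0.3750, 0.2500, 0.1250, 0.2500], E[r] = -0.8750, γ^t·E[r] = -0.875000, running G = -0.875000
t=1: π = [0.2344, 0.3281, 0.1563, 0.2813], E[r] = -0.3750, γ^t·E[r] = -0.337500, running G = -1.212500
t=2: π = [0.2676, 0.3145, 0.1602, 0.2578], E[r] = -0.4883, γ^t·E[r] = -0.395508, running G = -1.608008
t=3: π = [0.2629, 0.3157, 0.1572, 0.2642], E[r] = -0.4731, γ^t·E[r] = -0.344922, running G = -1.952930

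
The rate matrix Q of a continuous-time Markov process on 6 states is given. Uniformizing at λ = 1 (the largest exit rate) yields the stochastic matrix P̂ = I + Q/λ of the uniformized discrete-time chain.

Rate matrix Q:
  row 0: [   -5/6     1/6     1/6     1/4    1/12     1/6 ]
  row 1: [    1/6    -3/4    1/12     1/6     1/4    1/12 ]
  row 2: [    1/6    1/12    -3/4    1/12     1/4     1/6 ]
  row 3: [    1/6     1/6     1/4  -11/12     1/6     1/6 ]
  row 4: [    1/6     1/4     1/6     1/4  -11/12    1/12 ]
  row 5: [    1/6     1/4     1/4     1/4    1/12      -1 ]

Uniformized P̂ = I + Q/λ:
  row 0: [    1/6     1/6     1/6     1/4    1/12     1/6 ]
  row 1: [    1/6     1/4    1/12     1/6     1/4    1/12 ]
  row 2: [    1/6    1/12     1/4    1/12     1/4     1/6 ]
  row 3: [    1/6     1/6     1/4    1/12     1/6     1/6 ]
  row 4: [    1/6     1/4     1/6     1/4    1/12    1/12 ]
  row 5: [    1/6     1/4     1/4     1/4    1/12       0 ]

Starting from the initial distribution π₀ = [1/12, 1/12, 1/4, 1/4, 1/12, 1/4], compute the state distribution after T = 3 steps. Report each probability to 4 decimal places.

t=0: π = [0.0833, 0.0833, 0.2500, 0.2500, 0.0833, 0.2500]
t=1: π = [0.1667, 0.1806, 0.2222, 0.1597, 0.1597, 0.1111]
t=2: π = [0.1667, 0.1858, 0.1927, 0.1713, 0.1638, 0.1198]
t=3: π = [0.1667, 0.1897, 0.1915, 0.1739, 0.1607, 0.1176]

π = [0.1667, 0.1897, 0.1915, 0.1739, 0.1607, 0.1176]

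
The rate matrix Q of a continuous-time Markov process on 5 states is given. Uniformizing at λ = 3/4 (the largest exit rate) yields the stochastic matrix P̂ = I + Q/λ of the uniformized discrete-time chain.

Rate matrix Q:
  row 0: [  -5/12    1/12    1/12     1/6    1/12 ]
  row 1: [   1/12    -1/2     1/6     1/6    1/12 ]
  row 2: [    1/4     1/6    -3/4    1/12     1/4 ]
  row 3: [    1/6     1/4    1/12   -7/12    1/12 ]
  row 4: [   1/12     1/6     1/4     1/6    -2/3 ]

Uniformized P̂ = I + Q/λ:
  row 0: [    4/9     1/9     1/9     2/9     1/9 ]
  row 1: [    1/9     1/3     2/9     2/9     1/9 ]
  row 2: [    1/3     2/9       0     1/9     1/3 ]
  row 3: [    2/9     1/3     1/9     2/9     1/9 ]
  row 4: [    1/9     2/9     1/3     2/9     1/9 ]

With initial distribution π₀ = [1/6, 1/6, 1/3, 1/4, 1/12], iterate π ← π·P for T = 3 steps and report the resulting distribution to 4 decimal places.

t=0: π = [0.1667, 0.1667, 0.3333, 0.2500, 0.0833]
t=1: π = [0.2685, 0.2500, 0.1111, 0.1852, 0.1852]
t=2: π = [0.2459, 0.2407, 0.1677, 0.2099, 0.1358]
t=3: π = [0.2537, 0.2450, 0.1494, 0.2036, 0.1484]

π = [0.2537, 0.2450, 0.1494, 0.2036, 0.1484]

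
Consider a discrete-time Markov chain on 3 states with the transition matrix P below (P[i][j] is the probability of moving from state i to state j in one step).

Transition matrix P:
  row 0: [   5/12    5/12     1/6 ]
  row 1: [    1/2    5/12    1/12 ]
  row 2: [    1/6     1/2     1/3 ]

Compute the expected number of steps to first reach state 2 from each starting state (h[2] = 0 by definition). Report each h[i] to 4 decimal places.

First-step conditioning: h[2] = 0; for i ≠ 2, h[i] = 1 + Σ_k P[i][k]·h[k].
  h[0] = 1 + 5/12·h[0] + 5/12·h[1]
  h[1] = 1 + 1/2·h[0] + 5/12·h[1]
Solving the 2×2 linear system over states ≠ 2 gives exactly h = [144/19, 156/19, 0] (h[2] = 0 is the target).

h = [7.5789, 8.2105, 0.0000]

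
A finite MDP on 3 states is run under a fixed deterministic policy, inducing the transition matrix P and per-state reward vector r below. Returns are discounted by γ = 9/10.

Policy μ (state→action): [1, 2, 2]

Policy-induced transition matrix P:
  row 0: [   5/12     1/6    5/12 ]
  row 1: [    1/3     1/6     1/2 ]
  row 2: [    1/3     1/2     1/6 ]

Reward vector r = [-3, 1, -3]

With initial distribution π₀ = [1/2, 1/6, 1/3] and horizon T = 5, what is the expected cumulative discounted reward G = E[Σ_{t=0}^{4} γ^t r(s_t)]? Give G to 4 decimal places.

G = -8.1292

t=0: π = [0.5000, 0.1667, 0.3333], E[r] = -2.3333, γ^t·E[r] = -2.333333, running G = -2.333333
t=1: π = [0.3750, 0.2778, 0.3472], E[r] = -1.8889, γ^t·E[r] = -1.700000, running G = -4.033333
t=2: π = [0.3646, 0.2824, 0.3530], E[r] = -1.8704, γ^t·E[r] = -1.515000, running G = -5.548333
t=3: π = [0.3637, 0.2843, 0.3519], E[r] = -1.8627, γ^t·E[r] = -1.357875, running G = -6.906208
t=4: π = [0.3636, 0.2840, 0.3524], E[r] = -1.8641, γ^t·E[r] = -1.223016, running G = -8.129224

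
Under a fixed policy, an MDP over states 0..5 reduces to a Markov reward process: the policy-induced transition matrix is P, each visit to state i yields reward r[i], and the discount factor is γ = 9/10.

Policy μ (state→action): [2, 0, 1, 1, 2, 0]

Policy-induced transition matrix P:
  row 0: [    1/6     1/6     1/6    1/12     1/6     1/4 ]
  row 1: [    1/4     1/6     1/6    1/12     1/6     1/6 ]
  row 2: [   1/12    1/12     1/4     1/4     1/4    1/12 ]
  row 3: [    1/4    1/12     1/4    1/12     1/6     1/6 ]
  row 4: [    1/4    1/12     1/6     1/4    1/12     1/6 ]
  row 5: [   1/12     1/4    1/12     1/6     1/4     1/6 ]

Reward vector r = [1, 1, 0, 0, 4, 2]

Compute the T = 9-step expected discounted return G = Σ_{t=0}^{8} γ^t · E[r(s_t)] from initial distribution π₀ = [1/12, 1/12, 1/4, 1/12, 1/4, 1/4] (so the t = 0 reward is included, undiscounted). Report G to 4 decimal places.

G = 8.6658

t=0: π = [0.0833, 0.0833, 0.2500, 0.0833, 0.2500, 0.2500], E[r] = 1.6667, γ^t·E[r] = 1.666667, running G = 1.666667
t=1: π = [0.1597, 0.1389, 0.1736, 0.1875, 0.1875, 0.1528], E[r] = 1.3542, γ^t·E[r] = 1.218750, running G = 2.885417
t=2: π = [0.1823, 0.1337, 0.1840, 0.1563, 0.1782, 0.1655], E[r] = 1.3600, γ^t·E[r] = 1.101563, running G = 3.986979
t=3: π = [0.1766, 0.1372, 0.1812, 0.1575, 0.1809, 0.1665], E[r] = 1.3706, γ^t·E[r] = 0.999176, running G = 4.986155
t=4: π = [0.1773, 0.1372, 0.1810, 0.1576, 0.1806, 0.1663], E[r] = 1.3694, γ^t·E[r] = 0.898457, running G = 5.884612
t=5: π = [0.1773, 0.1373, 0.1810, 0.1575, 0.1806, 0.1664], E[r] = 1.3696, γ^t·E[r] = 0.808712, running G = 6.693324
t=6: π = [0.1773, 0.1373, 0.1810, 0.1575, 0.1806, 0.1664], E[r] = 1.3696, γ^t·E[r] = 0.727859, running G = 7.421182
t=7: π = [0.1773, 0.1373, 0.1810, 0.1575, 0.1806, 0.1664], E[r] = 1.3696, γ^t·E[r] = 0.655071, running G = 8.076253
t=8: π = [0.1773, 0.1373, 0.1810, 0.1575, 0.1806, 0.1664], E[r] = 1.3696, γ^t·E[r] = 0.589564, running G = 8.665818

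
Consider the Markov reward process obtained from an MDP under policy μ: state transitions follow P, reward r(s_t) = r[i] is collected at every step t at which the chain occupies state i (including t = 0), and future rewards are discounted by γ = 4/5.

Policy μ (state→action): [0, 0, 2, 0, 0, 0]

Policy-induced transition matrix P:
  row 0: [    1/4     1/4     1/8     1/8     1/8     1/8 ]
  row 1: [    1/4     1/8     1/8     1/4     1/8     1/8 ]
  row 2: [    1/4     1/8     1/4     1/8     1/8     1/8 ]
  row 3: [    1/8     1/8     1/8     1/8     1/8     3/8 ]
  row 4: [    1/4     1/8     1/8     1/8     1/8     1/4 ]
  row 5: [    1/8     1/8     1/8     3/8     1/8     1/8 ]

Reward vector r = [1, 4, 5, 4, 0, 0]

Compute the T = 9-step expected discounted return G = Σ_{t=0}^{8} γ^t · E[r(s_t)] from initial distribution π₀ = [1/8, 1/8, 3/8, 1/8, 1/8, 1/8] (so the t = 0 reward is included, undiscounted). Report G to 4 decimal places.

t=0: π = [0.1250, 0.1250, 0.3750, 0.1250, 0.1250, 0.1250], E[r] = 3.0000, γ^t·E[r] = 3.000000, running G = 3.000000
t=1: π = [0.2188, 0.1406, 0.1719, 0.1719, 0.1250, 0.1719], E[r] = 2.3281, γ^t·E[r] = 1.862500, running G = 4.862500
t=2: π = [0.2070, 0.1523, 0.1465, 0.1855, 0.1250, 0.1836], E[r] = 2.2910, γ^t·E[r] = 1.466250, running G = 6.328750
t=3: π = [0.2039, 0.1509, 0.1433, 0.1899, 0.1250, 0.1870], E[r] = 2.2837, γ^t·E[r] = 1.169250, running G = 7.498000
t=4: π = [0.2029, 0.1505, 0.1429, 0.1906, 0.1250, 0.1881], E[r] = 2.2818, γ^t·E[r] = 0.934638, running G = 8.432638
t=5: π = [0.2027, 0.1504, 0.1429, 0.1908, 0.1250, 0.1883], E[r] = 2.2818, γ^t·E[r] = 0.747691, running G = 9.180329
t=6: π = [0.2026, 0.1503, 0.1429, 0.1909, 0.1250, 0.1883], E[r] = 2.2817, γ^t·E[r] = 0.598131, running G = 9.778460
t=7: π = [0.2026, 0.1503, 0.1429, 0.1909, 0.1250, 0.1883], E[r] = 2.2817, γ^t·E[r] = 0.478506, running G = 10.256965
t=8: π = [0.2026, 0.1503, 0.1429, 0.1909, 0.1250, 0.1883], E[r] = 2.2817, γ^t·E[r] = 0.382804, running G = 10.639769

G = 10.6398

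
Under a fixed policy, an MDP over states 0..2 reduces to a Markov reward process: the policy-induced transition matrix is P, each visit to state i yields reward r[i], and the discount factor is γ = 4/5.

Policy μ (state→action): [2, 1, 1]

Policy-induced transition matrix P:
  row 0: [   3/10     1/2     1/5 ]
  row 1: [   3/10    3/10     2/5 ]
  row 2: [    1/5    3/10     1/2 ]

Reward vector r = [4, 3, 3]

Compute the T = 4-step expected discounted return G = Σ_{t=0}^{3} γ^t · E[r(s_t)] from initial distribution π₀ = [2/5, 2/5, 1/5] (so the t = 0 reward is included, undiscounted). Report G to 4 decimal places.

t=0: π = [0.4000, 0.4000, 0.2000], E[r] = 3.4000, γ^t·E[r] = 3.400000, running G = 3.400000
t=1: π = [0.2800, 0.3800, 0.3400], E[r] = 3.2800, γ^t·E[r] = 2.624000, running G = 6.024000
t=2: π = [0.2660, 0.3560, 0.3780], E[r] = 3.2660, γ^t·E[r] = 2.090240, running G = 8.114240
t=3: π = [0.2622, 0.3532, 0.3846], E[r] = 3.2622, γ^t·E[r] = 1.670246, running G = 9.784486

G = 9.7845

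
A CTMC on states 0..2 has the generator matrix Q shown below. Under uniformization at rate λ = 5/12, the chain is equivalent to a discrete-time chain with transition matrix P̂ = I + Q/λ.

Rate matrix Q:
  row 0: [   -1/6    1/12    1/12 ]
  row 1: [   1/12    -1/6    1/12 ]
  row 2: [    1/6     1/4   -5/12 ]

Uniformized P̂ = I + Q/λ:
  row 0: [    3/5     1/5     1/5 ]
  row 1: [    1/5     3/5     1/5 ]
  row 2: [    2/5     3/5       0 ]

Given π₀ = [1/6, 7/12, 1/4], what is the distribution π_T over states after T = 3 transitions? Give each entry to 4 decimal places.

π = [0.3767, 0.4573, 0.1660]

t=0: π = [0.1667, 0.5833, 0.2500]
t=1: π = [0.3167, 0.5333, 0.1500]
t=2: π = [0.3567, 0.4733, 0.1700]
t=3: π = [0.3767, 0.4573, 0.1660]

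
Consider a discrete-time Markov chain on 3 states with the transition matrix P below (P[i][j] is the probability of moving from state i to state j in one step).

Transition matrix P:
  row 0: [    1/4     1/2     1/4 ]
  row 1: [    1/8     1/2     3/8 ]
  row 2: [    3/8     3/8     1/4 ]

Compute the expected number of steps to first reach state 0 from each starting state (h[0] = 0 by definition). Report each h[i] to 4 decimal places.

h = [0.0000, 4.8000, 3.7333]

First-step conditioning: h[0] = 0; for i ≠ 0, h[i] = 1 + Σ_k P[i][k]·h[k].
  h[1] = 1 + 1/2·h[1] + 3/8·h[2]
  h[2] = 1 + 3/8·h[1] + 1/4·h[2]
Solving the 2×2 linear system over states ≠ 0 gives exactly h = [0, 24/5, 56/15] (h[0] = 0 is the target).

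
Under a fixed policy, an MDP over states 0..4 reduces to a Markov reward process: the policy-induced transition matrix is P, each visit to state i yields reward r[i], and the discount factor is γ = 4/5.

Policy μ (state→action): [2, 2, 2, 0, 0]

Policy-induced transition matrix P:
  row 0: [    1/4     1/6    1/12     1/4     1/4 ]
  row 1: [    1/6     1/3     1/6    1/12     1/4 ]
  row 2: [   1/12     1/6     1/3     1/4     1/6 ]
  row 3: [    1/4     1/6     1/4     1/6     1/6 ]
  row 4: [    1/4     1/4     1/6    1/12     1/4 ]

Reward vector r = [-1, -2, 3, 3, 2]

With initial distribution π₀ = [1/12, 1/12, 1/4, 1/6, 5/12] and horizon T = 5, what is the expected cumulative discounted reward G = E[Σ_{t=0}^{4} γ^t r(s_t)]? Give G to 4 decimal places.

t=0: π = [0.0833, 0.0833, 0.2500, 0.1667, 0.4167], E[r] = 1.8333, γ^t·E[r] = 1.833333, running G = 1.833333
t=1: π = [0.2014, 0.2153, 0.2153, 0.1528, 0.2153], E[r] = 0.9028, γ^t·E[r] = 0.722222, running G = 2.555556
t=2: π = [0.1962, 0.2205, 0.1985, 0.1655, 0.2193], E[r] = 0.8935, γ^t·E[r] = 0.571852, running G = 3.127407
t=3: π = [0.1985, 0.2217, 0.1972, 0.1629, 0.2197], E[r] = 0.8777, γ^t·E[r] = 0.449383, running G = 3.576790
t=4: π = [0.1987, 0.2219, 0.1966, 0.1629, 0.2200], E[r] = 0.8758, γ^t·E[r] = 0.358713, running G = 3.935503

G = 3.9355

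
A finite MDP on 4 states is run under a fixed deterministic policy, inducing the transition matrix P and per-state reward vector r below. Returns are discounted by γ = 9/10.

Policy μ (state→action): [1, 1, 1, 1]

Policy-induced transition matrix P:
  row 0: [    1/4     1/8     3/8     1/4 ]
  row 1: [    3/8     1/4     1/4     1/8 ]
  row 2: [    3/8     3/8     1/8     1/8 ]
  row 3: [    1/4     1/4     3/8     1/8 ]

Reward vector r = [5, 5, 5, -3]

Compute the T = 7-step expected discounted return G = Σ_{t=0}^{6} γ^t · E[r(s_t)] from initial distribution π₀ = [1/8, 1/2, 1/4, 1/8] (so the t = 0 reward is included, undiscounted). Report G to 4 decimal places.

t=0: π = [0.1250, 0.5000, 0.2500, 0.1250], E[r] = 4.0000, γ^t·E[r] = 4.000000, running G = 4.000000
t=1: π = [0.3438, 0.2656, 0.2500, 0.1406], E[r] = 3.8750, γ^t·E[r] = 3.487500, running G = 7.487500
t=2: π = [0.3145, 0.2383, 0.2793, 0.1680], E[r] = 3.6563, γ^t·E[r] = 2.961563, running G = 10.449063
t=3: π = [0.3147, 0.2456, 0.2754, 0.1643], E[r] = 3.6855, γ^t·E[r] = 2.686764, running G = 13.135826
t=4: π = [0.3151, 0.2451, 0.2755, 0.1643], E[r] = 3.6853, γ^t·E[r] = 2.417927, running G = 15.553753
t=5: π = [0.3151, 0.2450, 0.2755, 0.1644], E[r] = 3.6849, γ^t·E[r] = 2.175882, running G = 17.729635
t=6: π = [0.3151, 0.2451, 0.2755, 0.1644], E[r] = 3.6849, γ^t·E[r] = 1.958324, running G = 19.687960

G = 19.6880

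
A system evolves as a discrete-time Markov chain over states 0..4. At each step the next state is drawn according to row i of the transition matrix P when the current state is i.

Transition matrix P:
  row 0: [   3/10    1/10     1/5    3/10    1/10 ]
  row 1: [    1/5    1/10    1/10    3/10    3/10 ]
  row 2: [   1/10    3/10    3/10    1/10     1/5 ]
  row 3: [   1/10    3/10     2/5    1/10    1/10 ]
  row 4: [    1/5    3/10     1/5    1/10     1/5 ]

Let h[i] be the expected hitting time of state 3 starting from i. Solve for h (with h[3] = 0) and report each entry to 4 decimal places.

First-step conditioning: h[3] = 0; for i ≠ 3, h[i] = 1 + Σ_k P[i][k]·h[k].
  h[0] = 1 + 3/10·h[0] + 1/10·h[1] + 1/5·h[2] + 1/10·h[4]
  h[1] = 1 + 1/5·h[0] + 1/10·h[1] + 1/10·h[2] + 3/10·h[4]
  h[2] = 1 + 1/10·h[0] + 3/10·h[1] + 3/10·h[2] + 1/5·h[4]
  h[4] = 1 + 1/5·h[0] + 3/10·h[1] + 1/5·h[2] + 1/5·h[4]
Solving the 4×4 linear system over states ≠ 3 gives exactly h = [3970/893, 4050/893, 4970/893, 0, 4870/893] (h[3] = 0 is the target).

h = [4.4457, 4.5353, 5.5655, 0.0000, 5.4535]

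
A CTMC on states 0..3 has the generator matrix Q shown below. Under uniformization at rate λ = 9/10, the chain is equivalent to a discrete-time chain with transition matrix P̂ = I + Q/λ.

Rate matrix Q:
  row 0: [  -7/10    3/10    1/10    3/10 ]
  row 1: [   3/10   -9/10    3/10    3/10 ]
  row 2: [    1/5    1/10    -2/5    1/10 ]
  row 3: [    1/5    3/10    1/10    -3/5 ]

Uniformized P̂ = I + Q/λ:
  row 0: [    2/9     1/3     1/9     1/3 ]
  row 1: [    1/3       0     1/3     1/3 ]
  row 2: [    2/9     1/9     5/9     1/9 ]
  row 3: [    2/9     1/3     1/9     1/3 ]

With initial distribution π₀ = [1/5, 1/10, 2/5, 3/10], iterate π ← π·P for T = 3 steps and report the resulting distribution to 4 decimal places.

π = [0.2438, 0.2029, 0.2859, 0.2675]

t=0: π = [0.2000, 0.1000, 0.4000, 0.3000]
t=1: π = [0.2333, 0.2111, 0.3111, 0.2444]
t=2: π = [0.2457, 0.1938, 0.2963, 0.2642]
t=3: π = [0.2438, 0.2029, 0.2859, 0.2675]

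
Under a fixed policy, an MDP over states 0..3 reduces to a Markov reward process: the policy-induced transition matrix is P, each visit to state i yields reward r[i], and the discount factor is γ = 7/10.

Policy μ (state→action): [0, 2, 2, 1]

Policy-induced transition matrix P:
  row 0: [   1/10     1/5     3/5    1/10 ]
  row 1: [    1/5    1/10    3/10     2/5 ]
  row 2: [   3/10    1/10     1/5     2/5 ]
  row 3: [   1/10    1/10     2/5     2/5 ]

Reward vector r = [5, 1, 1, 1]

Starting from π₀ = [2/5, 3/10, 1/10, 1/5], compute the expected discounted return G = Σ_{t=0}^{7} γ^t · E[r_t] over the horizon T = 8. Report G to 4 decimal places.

t=0: π = [0.4000, 0.3000, 0.1000, 0.2000], E[r] = 2.6000, γ^t·E[r] = 2.600000, running G = 2.600000
t=1: π = [0.1500, 0.1400, 0.4300, 0.2800], E[r] = 1.6000, γ^t·E[r] = 1.120000, running G = 3.720000
t=2: π = [0.2000, 0.1150, 0.3300, 0.3550], E[r] = 1.8000, γ^t·E[r] = 0.882000, running G = 4.602000
t=3: π = [0.1775, 0.1200, 0.3625, 0.3400], E[r] = 1.7100, γ^t·E[r] = 0.586530, running G = 5.188530
t=4: π = [0.1845, 0.1178, 0.3510, 0.3468], E[r] = 1.7380, γ^t·E[r] = 0.417294, running G = 5.605824
t=5: π = [0.1820, 0.1185, 0.3549, 0.3447], E[r] = 1.7279, γ^t·E[r] = 0.290408, running G = 5.896232
t=6: π = [0.1828, 0.1182, 0.3536, 0.3454], E[r] = 1.7313, γ^t·E[r] = 0.203688, running G = 6.099920
t=7: π = [0.1825, 0.1183, 0.3540, 0.3452], E[r] = 1.7301, γ^t·E[r] = 0.142484, running G = 6.242404

G = 6.2424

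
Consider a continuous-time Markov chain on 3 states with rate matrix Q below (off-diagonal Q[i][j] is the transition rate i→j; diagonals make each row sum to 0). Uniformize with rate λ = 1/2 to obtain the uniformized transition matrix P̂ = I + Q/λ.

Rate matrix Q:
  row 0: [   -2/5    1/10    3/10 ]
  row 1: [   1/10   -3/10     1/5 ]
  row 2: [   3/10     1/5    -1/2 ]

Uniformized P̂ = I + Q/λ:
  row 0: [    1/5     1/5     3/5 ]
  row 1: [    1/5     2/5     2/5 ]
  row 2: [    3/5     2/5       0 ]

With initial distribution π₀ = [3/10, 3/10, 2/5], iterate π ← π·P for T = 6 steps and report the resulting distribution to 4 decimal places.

π = [0.3321, 0.3329, 0.3350]

t=0: π = [0.3000, 0.3000, 0.4000]
t=1: π = [0.3600, 0.3400, 0.3000]
t=2: π = [0.3200, 0.3280, 0.3520]
t=3: π = [0.3408, 0.3360, 0.3232]
t=4: π = [0.3293, 0.3318, 0.3389]
t=5: π = [0.3356, 0.3341, 0.3303]
t=6: π = [0.3321, 0.3329, 0.3350]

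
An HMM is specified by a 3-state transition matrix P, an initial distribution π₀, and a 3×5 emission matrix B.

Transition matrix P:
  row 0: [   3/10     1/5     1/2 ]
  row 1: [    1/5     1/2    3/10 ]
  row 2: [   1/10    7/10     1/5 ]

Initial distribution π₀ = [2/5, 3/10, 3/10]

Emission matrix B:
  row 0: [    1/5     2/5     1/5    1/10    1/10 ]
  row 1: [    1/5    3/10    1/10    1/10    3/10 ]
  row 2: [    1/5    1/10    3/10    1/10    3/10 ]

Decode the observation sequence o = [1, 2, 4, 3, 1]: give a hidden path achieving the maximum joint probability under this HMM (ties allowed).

t=0: δ = [1.600e-01, 9.000e-02, 3.000e-02]  (obs o_0=1)
t=1: δ = [9.600e-03, 4.500e-03, 2.400e-02]  ψ = [0, 1, 0]  (obs o_1=2)
t=2: δ = [2.880e-04, 5.040e-03, 1.440e-03]  ψ = [0, 2, 0]  (obs o_2=4)
t=3: δ = [1.008e-04, 2.520e-04, 1.512e-04]  ψ = [1, 1, 1]  (obs o_3=3)
t=4: δ = [2.016e-05, 3.780e-05, 7.560e-06]  ψ = [1, 1, 1]  (obs o_4=1)
backtrack: best end state = 1; path = [0, 2, 1, 1, 1]

path = [0, 2, 1, 1, 1]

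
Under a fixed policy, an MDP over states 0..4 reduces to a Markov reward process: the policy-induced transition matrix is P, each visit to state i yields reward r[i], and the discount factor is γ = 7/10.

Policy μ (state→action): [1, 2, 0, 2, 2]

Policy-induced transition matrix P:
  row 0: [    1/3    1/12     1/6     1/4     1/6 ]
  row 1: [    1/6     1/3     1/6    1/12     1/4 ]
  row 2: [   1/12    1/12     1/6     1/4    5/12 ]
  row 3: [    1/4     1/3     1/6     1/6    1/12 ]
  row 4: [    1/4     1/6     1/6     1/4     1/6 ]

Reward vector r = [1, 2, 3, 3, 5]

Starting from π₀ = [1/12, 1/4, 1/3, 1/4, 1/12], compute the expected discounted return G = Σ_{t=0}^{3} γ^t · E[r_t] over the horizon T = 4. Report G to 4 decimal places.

t=0: π = [0.0833, 0.2500, 0.3333, 0.2500, 0.0833], E[r] = 2.7500, γ^t·E[r] = 2.750000, running G = 2.750000
t=1: π = [0.1806, 0.2153, 0.1667, 0.1875, 0.2500], E[r] = 2.9236, γ^t·E[r] = 2.046528, running G = 4.796528
t=2: π = [0.2193, 0.2049, 0.1667, 0.1985, 0.2106], E[r] = 2.7778, γ^t·E[r] = 1.361111, running G = 6.157639
t=3: π = [0.2234, 0.2017, 0.1667, 0.1993, 0.2089], E[r] = 2.7691, γ^t·E[r] = 0.949817, running G = 7.107456

G = 7.1075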